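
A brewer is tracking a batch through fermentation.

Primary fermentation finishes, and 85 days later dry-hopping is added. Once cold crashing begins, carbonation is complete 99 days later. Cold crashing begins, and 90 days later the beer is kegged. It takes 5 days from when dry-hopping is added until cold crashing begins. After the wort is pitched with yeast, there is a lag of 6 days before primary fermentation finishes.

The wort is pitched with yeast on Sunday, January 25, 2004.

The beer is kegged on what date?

Thursday, July 29, 2004

The wort is pitched with yeast: Jan 25, 2004.
Primary fermentation finishes: Jan 25, 2004 + 6 days = Jan 31, 2004.
Dry-hopping is added: Jan 31, 2004 + 85 days = Apr 25, 2004.
Cold crashing begins: Apr 25, 2004 + 5 days = Apr 30, 2004.
The beer is kegged: Apr 30, 2004 + 90 days = Jul 29, 2004.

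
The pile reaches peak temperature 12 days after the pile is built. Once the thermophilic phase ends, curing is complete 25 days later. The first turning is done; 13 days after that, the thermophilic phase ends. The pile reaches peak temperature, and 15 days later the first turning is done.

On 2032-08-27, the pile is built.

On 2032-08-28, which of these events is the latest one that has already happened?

The pile is built

The pile is built: Aug 27, 2032.
The pile reaches peak temperature: Aug 27, 2032 + 12 days = Sep 8, 2032.
The first turning is done: Sep 8, 2032 + 15 days = Sep 23, 2032.
The thermophilic phase ends: Sep 23, 2032 + 13 days = Oct 6, 2032.
Curing is complete: Oct 6, 2032 + 25 days = Oct 31, 2032.
Aug 28, 2032 falls between when the pile is built (Aug 27, 2032) and when the pile reaches peak temperature (Sep 8, 2032).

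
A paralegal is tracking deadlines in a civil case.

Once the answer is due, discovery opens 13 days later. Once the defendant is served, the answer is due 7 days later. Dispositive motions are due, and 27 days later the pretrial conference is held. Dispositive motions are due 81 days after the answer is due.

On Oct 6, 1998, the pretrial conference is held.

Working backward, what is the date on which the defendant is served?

The pretrial conference is held: Oct 6, 1998.
Dispositive motions are due: Oct 6, 1998 − 27 days = Sep 9, 1998.
The answer is due: Sep 9, 1998 − 81 days = Jun 20, 1998.
The defendant is served: Jun 20, 1998 − 7 days = Jun 13, 1998.

Jun 13, 1998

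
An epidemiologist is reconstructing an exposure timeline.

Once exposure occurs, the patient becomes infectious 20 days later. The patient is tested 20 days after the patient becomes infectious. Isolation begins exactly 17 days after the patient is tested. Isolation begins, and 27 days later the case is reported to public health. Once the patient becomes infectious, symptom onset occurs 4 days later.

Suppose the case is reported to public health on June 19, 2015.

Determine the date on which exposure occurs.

The case is reported to public health: Jun 19, 2015.
Isolation begins: Jun 19, 2015 − 27 days = May 23, 2015.
The patient is tested: May 23, 2015 − 17 days = May 6, 2015.
The patient becomes infectious: May 6, 2015 − 20 days = Apr 16, 2015.
Exposure occurs: Apr 16, 2015 − 20 days = Mar 27, 2015.

March 27, 2015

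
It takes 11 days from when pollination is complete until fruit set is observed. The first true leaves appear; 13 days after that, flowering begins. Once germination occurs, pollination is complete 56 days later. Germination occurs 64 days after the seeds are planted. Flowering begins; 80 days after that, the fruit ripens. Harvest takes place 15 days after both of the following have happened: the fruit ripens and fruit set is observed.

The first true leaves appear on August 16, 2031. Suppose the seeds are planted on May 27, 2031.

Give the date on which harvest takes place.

The first true leaves appear: Aug 16, 2031.
Flowering begins: Aug 16, 2031 + 13 days = Aug 29, 2031.
The fruit ripens: Aug 29, 2031 + 80 days = Nov 17, 2031.
The seeds are planted: May 27, 2031.
Germination occurs: May 27, 2031 + 64 days = Jul 30, 2031.
Pollination is complete: Jul 30, 2031 + 56 days = Sep 24, 2031.
Fruit set is observed: Sep 24, 2031 + 11 days = Oct 5, 2031.
Both prerequisites met — the fruit ripens (Nov 17, 2031), fruit set is observed (Oct 5, 2031); the later is Nov 17, 2031.
Harvest takes place: Nov 17, 2031 + 15 days = Dec 2, 2031.

December 2, 2031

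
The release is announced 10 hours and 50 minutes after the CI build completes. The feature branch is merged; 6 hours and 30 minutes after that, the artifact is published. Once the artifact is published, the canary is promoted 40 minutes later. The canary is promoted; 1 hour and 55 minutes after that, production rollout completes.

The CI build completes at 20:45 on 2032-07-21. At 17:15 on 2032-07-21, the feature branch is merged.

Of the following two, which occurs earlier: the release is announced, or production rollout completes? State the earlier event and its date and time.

Production rollout completes — 02:20 on 2032-07-22

The CI build completes: 20:45 Jul 21, 2032.
The release is announced: 20:45 Jul 21, 2032 + 10h50m = 07:35 Jul 22, 2032.
The feature branch is merged: 17:15 Jul 21, 2032.
The artifact is published: 17:15 Jul 21, 2032 + 6h30m = 23:45 Jul 21, 2032.
The canary is promoted: 23:45 Jul 21, 2032 + 40m = 00:25 Jul 22, 2032.
Production rollout completes: 00:25 Jul 22, 2032 + 1h55m = 02:20 Jul 22, 2032.
Comparing: the release is announced at 07:35 Jul 22, 2032 vs production rollout completes at 02:20 Jul 22, 2032. Earlier: production rollout completes.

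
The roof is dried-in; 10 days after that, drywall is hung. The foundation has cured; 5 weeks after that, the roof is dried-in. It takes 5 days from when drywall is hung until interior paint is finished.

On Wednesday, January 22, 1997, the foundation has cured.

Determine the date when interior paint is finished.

The foundation has cured: Jan 22, 1997.
The roof is dried-in: Jan 22, 1997 + 5 weeks = Feb 26, 1997.
Drywall is hung: Feb 26, 1997 + 10 days = Mar 8, 1997.
Interior paint is finished: Mar 8, 1997 + 5 days = Mar 13, 1997.

Thursday, March 13, 1997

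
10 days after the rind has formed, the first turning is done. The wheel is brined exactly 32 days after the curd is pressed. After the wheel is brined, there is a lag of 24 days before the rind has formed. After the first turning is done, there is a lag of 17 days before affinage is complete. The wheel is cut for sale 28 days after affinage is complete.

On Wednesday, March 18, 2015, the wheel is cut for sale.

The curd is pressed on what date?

The wheel is cut for sale: Mar 18, 2015.
Affinage is complete: Mar 18, 2015 − 28 days = Feb 18, 2015.
The first turning is done: Feb 18, 2015 − 17 days = Feb 1, 2015.
The rind has formed: Feb 1, 2015 − 10 days = Jan 22, 2015.
The wheel is brined: Jan 22, 2015 − 24 days = Dec 29, 2014.
The curd is pressed: Dec 29, 2014 − 32 days = Nov 27, 2014.

Thursday, November 27, 2014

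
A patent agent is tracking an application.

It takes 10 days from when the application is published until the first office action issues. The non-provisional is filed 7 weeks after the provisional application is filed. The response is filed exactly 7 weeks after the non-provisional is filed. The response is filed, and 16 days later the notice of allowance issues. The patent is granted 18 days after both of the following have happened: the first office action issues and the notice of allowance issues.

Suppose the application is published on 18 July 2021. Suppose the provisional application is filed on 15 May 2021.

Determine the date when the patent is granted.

24 September 2021

The application is published: Jul 18, 2021.
The first office action issues: Jul 18, 2021 + 10 days = Jul 28, 2021.
The provisional application is filed: May 15, 2021.
The non-provisional is filed: May 15, 2021 + 7 weeks = Jul 3, 2021.
The response is filed: Jul 3, 2021 + 7 weeks = Aug 21, 2021.
The notice of allowance issues: Aug 21, 2021 + 16 days = Sep 6, 2021.
Both prerequisites met — the first office action issues (Jul 28, 2021), the notice of allowance issues (Sep 6, 2021); the later is Sep 6, 2021.
The patent is granted: Sep 6, 2021 + 18 days = Sep 24, 2021.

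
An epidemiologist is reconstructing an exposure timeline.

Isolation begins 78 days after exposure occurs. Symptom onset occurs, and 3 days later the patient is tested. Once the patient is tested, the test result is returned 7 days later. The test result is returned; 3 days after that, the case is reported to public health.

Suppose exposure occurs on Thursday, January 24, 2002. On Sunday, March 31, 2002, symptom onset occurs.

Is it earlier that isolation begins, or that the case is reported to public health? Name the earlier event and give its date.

Exposure occurs: Jan 24, 2002.
Isolation begins: Jan 24, 2002 + 78 days = Apr 12, 2002.
Symptom onset occurs: Mar 31, 2002.
The patient is tested: Mar 31, 2002 + 3 days = Apr 3, 2002.
The test result is returned: Apr 3, 2002 + 7 days = Apr 10, 2002.
The case is reported to public health: Apr 10, 2002 + 3 days = Apr 13, 2002.
Comparing: isolation begins on Apr 12, 2002 vs the case is reported to public health on Apr 13, 2002. Earlier: isolation begins.

Isolation begins — Friday, April 12, 2002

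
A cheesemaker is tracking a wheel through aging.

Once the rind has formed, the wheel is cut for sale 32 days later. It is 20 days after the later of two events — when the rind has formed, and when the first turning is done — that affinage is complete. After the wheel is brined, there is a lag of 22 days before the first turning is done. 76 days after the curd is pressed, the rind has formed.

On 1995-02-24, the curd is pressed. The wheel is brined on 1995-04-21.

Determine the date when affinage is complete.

1995-06-02

The curd is pressed: Feb 24, 1995.
The rind has formed: Feb 24, 1995 + 76 days = May 11, 1995.
The wheel is brined: Apr 21, 1995.
The first turning is done: Apr 21, 1995 + 22 days = May 13, 1995.
Both prerequisites met — the rind has formed (May 11, 1995), the first turning is done (May 13, 1995); the later is May 13, 1995.
Affinage is complete: May 13, 1995 + 20 days = Jun 2, 1995.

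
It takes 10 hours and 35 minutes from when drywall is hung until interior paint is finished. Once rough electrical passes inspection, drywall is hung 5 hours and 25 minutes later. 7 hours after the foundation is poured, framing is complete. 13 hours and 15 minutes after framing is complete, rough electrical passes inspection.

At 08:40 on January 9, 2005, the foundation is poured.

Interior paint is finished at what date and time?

20:55 on January 10, 2005

The foundation is poured: 08:40 Jan 9, 2005.
Framing is complete: 08:40 Jan 9, 2005 + 7h = 15:40 Jan 9, 2005.
Rough electrical passes inspection: 15:40 Jan 9, 2005 + 13h15m = 04:55 Jan 10, 2005.
Drywall is hung: 04:55 Jan 10, 2005 + 5h25m = 10:20 Jan 10, 2005.
Interior paint is finished: 10:20 Jan 10, 2005 + 10h35m = 20:55 Jan 10, 2005.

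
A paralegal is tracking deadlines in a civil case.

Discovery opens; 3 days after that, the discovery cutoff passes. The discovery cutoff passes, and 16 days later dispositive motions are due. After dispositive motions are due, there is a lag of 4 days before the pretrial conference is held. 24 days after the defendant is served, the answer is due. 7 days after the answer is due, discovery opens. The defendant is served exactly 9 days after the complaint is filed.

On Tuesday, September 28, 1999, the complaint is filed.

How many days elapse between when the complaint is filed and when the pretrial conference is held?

Causal path: the complaint is filed → the defendant is served → the answer is due → discovery opens → the discovery cutoff passes → dispositive motions are due → the pretrial conference is held.
Total delay along the path: 9 + 24 + 7 + 3 + 16 + 4 = 63 days.

63 days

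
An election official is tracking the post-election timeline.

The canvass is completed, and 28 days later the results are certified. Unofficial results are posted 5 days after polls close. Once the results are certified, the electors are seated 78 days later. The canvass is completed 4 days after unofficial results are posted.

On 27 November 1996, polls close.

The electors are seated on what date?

22 March 1997

Polls close: Nov 27, 1996.
Unofficial results are posted: Nov 27, 1996 + 5 days = Dec 2, 1996.
The canvass is completed: Dec 2, 1996 + 4 days = Dec 6, 1996.
The results are certified: Dec 6, 1996 + 28 days = Jan 3, 1997.
The electors are seated: Jan 3, 1997 + 78 days = Mar 22, 1997.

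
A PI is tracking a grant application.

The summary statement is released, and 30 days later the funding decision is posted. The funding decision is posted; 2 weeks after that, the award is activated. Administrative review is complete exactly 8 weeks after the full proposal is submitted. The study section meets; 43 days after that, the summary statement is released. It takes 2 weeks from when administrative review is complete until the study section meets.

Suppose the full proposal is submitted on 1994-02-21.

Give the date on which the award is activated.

The full proposal is submitted: Feb 21, 1994.
Administrative review is complete: Feb 21, 1994 + 8 weeks = Apr 18, 1994.
The study section meets: Apr 18, 1994 + 2 weeks = May 2, 1994.
The summary statement is released: May 2, 1994 + 43 days = Jun 14, 1994.
The funding decision is posted: Jun 14, 1994 + 30 days = Jul 14, 1994.
The award is activated: Jul 14, 1994 + 2 weeks = Jul 28, 1994.

1994-07-28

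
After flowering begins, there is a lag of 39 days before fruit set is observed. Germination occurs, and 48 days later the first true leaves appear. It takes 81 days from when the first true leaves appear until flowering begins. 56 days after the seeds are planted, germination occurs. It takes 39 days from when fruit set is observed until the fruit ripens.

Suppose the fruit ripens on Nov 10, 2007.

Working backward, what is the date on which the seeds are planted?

The fruit ripens: Nov 10, 2007.
Fruit set is observed: Nov 10, 2007 − 39 days = Oct 2, 2007.
Flowering begins: Oct 2, 2007 − 39 days = Aug 24, 2007.
The first true leaves appear: Aug 24, 2007 − 81 days = Jun 4, 2007.
Germination occurs: Jun 4, 2007 − 48 days = Apr 17, 2007.
The seeds are planted: Apr 17, 2007 − 56 days = Feb 20, 2007.

Feb 20, 2007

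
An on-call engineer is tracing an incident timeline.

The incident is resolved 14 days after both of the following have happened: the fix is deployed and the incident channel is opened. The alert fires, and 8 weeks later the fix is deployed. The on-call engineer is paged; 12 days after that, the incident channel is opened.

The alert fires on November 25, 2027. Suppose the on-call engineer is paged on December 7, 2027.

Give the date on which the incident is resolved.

February 3, 2028

The alert fires: Nov 25, 2027.
The fix is deployed: Nov 25, 2027 + 8 weeks = Jan 20, 2028.
The on-call engineer is paged: Dec 7, 2027.
The incident channel is opened: Dec 7, 2027 + 12 days = Dec 19, 2027.
Both prerequisites met — the fix is deployed (Jan 20, 2028), the incident channel is opened (Dec 19, 2027); the later is Jan 20, 2028.
The incident is resolved: Jan 20, 2028 + 14 days = Feb 3, 2028.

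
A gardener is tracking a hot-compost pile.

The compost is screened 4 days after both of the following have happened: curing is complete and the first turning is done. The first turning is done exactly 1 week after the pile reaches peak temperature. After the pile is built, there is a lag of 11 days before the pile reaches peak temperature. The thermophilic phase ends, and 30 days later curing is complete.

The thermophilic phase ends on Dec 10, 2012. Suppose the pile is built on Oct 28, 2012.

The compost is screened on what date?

The thermophilic phase ends: Dec 10, 2012.
Curing is complete: Dec 10, 2012 + 30 days = Jan 9, 2013.
The pile is built: Oct 28, 2012.
The pile reaches peak temperature: Oct 28, 2012 + 11 days = Nov 8, 2012.
The first turning is done: Nov 8, 2012 + 1 week = Nov 15, 2012.
Both prerequisites met — curing is complete (Jan 9, 2013), the first turning is done (Nov 15, 2012); the later is Jan 9, 2013.
The compost is screened: Jan 9, 2013 + 4 days = Jan 13, 2013.

Jan 13, 2013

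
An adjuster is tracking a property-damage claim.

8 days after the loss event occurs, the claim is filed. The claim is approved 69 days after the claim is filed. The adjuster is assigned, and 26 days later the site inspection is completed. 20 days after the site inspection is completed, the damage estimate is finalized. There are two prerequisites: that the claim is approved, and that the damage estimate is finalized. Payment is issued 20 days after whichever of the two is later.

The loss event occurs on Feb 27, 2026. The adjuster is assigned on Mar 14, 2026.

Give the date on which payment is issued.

Jun 4, 2026

The loss event occurs: Feb 27, 2026.
The claim is filed: Feb 27, 2026 + 8 days = Mar 7, 2026.
The claim is approved: Mar 7, 2026 + 69 days = May 15, 2026.
The adjuster is assigned: Mar 14, 2026.
The site inspection is completed: Mar 14, 2026 + 26 days = Apr 9, 2026.
The damage estimate is finalized: Apr 9, 2026 + 20 days = Apr 29, 2026.
Both prerequisites met — the claim is approved (May 15, 2026), the damage estimate is finalized (Apr 29, 2026); the later is May 15, 2026.
Payment is issued: May 15, 2026 + 20 days = Jun 4, 2026.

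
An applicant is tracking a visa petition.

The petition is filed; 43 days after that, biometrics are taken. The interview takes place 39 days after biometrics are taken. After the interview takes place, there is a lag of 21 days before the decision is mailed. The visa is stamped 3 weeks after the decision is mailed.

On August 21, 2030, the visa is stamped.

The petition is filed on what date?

April 19, 2030

The visa is stamped: Aug 21, 2030.
The decision is mailed: Aug 21, 2030 − 3 weeks = Jul 31, 2030.
The interview takes place: Jul 31, 2030 − 21 days = Jul 10, 2030.
Biometrics are taken: Jul 10, 2030 − 39 days = Jun 1, 2030.
The petition is filed: Jun 1, 2030 − 43 days = Apr 19, 2030.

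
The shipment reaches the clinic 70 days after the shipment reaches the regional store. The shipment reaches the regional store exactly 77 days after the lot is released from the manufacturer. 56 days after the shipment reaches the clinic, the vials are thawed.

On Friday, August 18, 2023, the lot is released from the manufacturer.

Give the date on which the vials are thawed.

Friday, March 8, 2024

The lot is released from the manufacturer: Aug 18, 2023.
The shipment reaches the regional store: Aug 18, 2023 + 77 days = Nov 3, 2023.
The shipment reaches the clinic: Nov 3, 2023 + 70 days = Jan 12, 2024.
The vials are thawed: Jan 12, 2024 + 56 days = Mar 8, 2024.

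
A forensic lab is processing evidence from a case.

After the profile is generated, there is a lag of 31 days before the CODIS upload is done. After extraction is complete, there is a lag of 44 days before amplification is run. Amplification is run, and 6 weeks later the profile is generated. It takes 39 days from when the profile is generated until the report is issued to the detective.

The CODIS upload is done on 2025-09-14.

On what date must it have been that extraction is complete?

2025-05-20

The CODIS upload is done: Sep 14, 2025.
The profile is generated: Sep 14, 2025 − 31 days = Aug 14, 2025.
Amplification is run: Aug 14, 2025 − 6 weeks = Jul 3, 2025.
Extraction is complete: Jul 3, 2025 − 44 days = May 20, 2025.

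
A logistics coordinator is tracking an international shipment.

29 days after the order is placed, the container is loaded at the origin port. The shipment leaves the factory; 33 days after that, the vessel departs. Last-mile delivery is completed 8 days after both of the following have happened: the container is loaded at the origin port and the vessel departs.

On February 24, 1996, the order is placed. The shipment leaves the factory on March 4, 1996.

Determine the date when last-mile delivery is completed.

April 14, 1996

The order is placed: Feb 24, 1996.
The container is loaded at the origin port: Feb 24, 1996 + 29 days = Mar 24, 1996.
The shipment leaves the factory: Mar 4, 1996.
The vessel departs: Mar 4, 1996 + 33 days = Apr 6, 1996.
Both prerequisites met — the container is loaded at the origin port (Mar 24, 1996), the vessel departs (Apr 6, 1996); the later is Apr 6, 1996.
Last-mile delivery is completed: Apr 6, 1996 + 8 days = Apr 14, 1996.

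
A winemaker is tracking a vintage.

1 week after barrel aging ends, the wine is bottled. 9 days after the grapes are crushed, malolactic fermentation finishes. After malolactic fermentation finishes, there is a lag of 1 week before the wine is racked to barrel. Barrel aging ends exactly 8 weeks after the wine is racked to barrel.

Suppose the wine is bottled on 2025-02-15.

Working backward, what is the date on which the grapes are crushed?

2024-11-28

The wine is bottled: Feb 15, 2025.
Barrel aging ends: Feb 15, 2025 − 1 week = Feb 8, 2025.
The wine is racked to barrel: Feb 8, 2025 − 8 weeks = Dec 14, 2024.
Malolactic fermentation finishes: Dec 14, 2024 − 1 week = Dec 7, 2024.
The grapes are crushed: Dec 7, 2024 − 9 days = Nov 28, 2024.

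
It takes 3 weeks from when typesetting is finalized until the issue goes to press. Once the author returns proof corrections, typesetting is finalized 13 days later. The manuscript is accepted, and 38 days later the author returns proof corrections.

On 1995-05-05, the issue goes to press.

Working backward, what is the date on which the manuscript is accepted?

The issue goes to press: May 5, 1995.
Typesetting is finalized: May 5, 1995 − 3 weeks = Apr 14, 1995.
The author returns proof corrections: Apr 14, 1995 − 13 days = Apr 1, 1995.
The manuscript is accepted: Apr 1, 1995 − 38 days = Feb 22, 1995.

1995-02-22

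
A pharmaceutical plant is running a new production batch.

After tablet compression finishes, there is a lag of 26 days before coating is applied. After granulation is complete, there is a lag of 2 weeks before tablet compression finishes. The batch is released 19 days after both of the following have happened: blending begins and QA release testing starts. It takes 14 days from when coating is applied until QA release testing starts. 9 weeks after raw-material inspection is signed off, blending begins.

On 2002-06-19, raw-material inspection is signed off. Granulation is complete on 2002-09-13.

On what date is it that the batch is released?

Raw-material inspection is signed off: Jun 19, 2002.
Blending begins: Jun 19, 2002 + 9 weeks = Aug 21, 2002.
Granulation is complete: Sep 13, 2002.
Tablet compression finishes: Sep 13, 2002 + 2 weeks = Sep 27, 2002.
Coating is applied: Sep 27, 2002 + 26 days = Oct 23, 2002.
QA release testing starts: Oct 23, 2002 + 14 days = Nov 6, 2002.
Both prerequisites met — blending begins (Aug 21, 2002), QA release testing starts (Nov 6, 2002); the later is Nov 6, 2002.
The batch is released: Nov 6, 2002 + 19 days = Nov 25, 2002.

2002-11-25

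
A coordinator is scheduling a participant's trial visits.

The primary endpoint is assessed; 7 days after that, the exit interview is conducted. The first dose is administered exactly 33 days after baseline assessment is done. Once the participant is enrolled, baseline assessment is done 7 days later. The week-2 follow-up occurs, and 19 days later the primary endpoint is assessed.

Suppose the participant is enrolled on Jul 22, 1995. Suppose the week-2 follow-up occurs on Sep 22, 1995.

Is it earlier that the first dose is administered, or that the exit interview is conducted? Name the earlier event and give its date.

The participant is enrolled: Jul 22, 1995.
Baseline assessment is done: Jul 22, 1995 + 7 days = Jul 29, 1995.
The first dose is administered: Jul 29, 1995 + 33 days = Aug 31, 1995.
The week-2 follow-up occurs: Sep 22, 1995.
The primary endpoint is assessed: Sep 22, 1995 + 19 days = Oct 11, 1995.
The exit interview is conducted: Oct 11, 1995 + 7 days = Oct 18, 1995.
Comparing: the first dose is administered on Aug 31, 1995 vs the exit interview is conducted on Oct 18, 1995. Earlier: the first dose is administered.

The first dose is administered — Aug 31, 1995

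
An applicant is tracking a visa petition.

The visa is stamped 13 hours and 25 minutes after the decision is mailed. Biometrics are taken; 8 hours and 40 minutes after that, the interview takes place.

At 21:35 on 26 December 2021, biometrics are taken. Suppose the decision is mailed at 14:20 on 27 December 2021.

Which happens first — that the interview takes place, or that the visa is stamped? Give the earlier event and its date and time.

The interview takes place — 06:15 on 27 December 2021

Biometrics are taken: 21:35 Dec 26, 2021.
The interview takes place: 21:35 Dec 26, 2021 + 8h40m = 06:15 Dec 27, 2021.
The decision is mailed: 14:20 Dec 27, 2021.
The visa is stamped: 14:20 Dec 27, 2021 + 13h25m = 03:45 Dec 28, 2021.
Comparing: the interview takes place at 06:15 Dec 27, 2021 vs the visa is stamped at 03:45 Dec 28, 2021. Earlier: the interview takes place.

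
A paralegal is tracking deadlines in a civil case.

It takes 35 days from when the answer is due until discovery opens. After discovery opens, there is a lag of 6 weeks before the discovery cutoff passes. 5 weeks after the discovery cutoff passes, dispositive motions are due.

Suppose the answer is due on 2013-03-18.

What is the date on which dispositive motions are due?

2013-07-08

The answer is due: Mar 18, 2013.
Discovery opens: Mar 18, 2013 + 35 days = Apr 22, 2013.
The discovery cutoff passes: Apr 22, 2013 + 6 weeks = Jun 3, 2013.
Dispositive motions are due: Jun 3, 2013 + 5 weeks = Jul 8, 2013.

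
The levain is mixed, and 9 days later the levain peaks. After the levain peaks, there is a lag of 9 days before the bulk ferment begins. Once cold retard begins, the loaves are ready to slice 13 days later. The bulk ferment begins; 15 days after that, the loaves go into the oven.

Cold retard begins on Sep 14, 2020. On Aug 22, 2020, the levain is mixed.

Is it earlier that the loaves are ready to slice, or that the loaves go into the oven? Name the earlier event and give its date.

Cold retard begins: Sep 14, 2020.
The loaves are ready to slice: Sep 14, 2020 + 13 days = Sep 27, 2020.
The levain is mixed: Aug 22, 2020.
The levain peaks: Aug 22, 2020 + 9 days = Aug 31, 2020.
The bulk ferment begins: Aug 31, 2020 + 9 days = Sep 9, 2020.
The loaves go into the oven: Sep 9, 2020 + 15 days = Sep 24, 2020.
Comparing: the loaves are ready to slice on Sep 27, 2020 vs the loaves go into the oven on Sep 24, 2020. Earlier: the loaves go into the oven.

The loaves go into the oven — Sep 24, 2020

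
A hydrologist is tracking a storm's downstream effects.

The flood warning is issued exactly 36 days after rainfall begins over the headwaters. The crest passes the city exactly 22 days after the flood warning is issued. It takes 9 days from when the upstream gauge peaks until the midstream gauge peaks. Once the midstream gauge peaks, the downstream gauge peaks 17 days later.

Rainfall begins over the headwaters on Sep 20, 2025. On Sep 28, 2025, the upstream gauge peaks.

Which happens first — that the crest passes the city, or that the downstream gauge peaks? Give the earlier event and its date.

The downstream gauge peaks — Oct 24, 2025

Rainfall begins over the headwaters: Sep 20, 2025.
The flood warning is issued: Sep 20, 2025 + 36 days = Oct 26, 2025.
The crest passes the city: Oct 26, 2025 + 22 days = Nov 17, 2025.
The upstream gauge peaks: Sep 28, 2025.
The midstream gauge peaks: Sep 28, 2025 + 9 days = Oct 7, 2025.
The downstream gauge peaks: Oct 7, 2025 + 17 days = Oct 24, 2025.
Comparing: the crest passes the city on Nov 17, 2025 vs the downstream gauge peaks on Oct 24, 2025. Earlier: the downstream gauge peaks.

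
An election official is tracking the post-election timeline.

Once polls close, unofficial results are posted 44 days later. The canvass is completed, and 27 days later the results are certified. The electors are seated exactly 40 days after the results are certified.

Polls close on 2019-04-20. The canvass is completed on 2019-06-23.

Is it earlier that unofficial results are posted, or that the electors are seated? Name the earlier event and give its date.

Polls close: Apr 20, 2019.
Unofficial results are posted: Apr 20, 2019 + 44 days = Jun 3, 2019.
The canvass is completed: Jun 23, 2019.
The results are certified: Jun 23, 2019 + 27 days = Jul 20, 2019.
The electors are seated: Jul 20, 2019 + 40 days = Aug 29, 2019.
Comparing: unofficial results are posted on Jun 3, 2019 vs the electors are seated on Aug 29, 2019. Earlier: unofficial results are posted.

Unofficial results are posted — 2019-06-03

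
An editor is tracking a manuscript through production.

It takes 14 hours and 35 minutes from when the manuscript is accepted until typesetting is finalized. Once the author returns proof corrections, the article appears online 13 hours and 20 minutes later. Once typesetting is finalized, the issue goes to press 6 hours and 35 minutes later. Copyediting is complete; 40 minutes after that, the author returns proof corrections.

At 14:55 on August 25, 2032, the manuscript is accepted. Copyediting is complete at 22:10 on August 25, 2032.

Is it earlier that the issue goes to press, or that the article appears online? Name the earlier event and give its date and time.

The manuscript is accepted: 14:55 Aug 25, 2032.
Typesetting is finalized: 14:55 Aug 25, 2032 + 14h35m = 05:30 Aug 26, 2032.
The issue goes to press: 05:30 Aug 26, 2032 + 6h35m = 12:05 Aug 26, 2032.
Copyediting is complete: 22:10 Aug 25, 2032.
The author returns proof corrections: 22:10 Aug 25, 2032 + 40m = 22:50 Aug 25, 2032.
The article appears online: 22:50 Aug 25, 2032 + 13h20m = 12:10 Aug 26, 2032.
Comparing: the issue goes to press at 12:05 Aug 26, 2032 vs the article appears online at 12:10 Aug 26, 2032. Earlier: the issue goes to press.

The issue goes to press — 12:05 on August 26, 2032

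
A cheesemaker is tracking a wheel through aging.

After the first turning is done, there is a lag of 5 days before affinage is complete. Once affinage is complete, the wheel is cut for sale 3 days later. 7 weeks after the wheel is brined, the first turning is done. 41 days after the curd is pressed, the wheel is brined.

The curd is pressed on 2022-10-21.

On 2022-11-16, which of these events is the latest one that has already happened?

The curd is pressed

The curd is pressed: Oct 21, 2022.
The wheel is brined: Oct 21, 2022 + 41 days = Dec 1, 2022.
The first turning is done: Dec 1, 2022 + 7 weeks = Jan 19, 2023.
Affinage is complete: Jan 19, 2023 + 5 days = Jan 24, 2023.
The wheel is cut for sale: Jan 24, 2023 + 3 days = Jan 27, 2023.
Nov 16, 2022 falls between when the curd is pressed (Oct 21, 2022) and when the wheel is brined (Dec 1, 2022).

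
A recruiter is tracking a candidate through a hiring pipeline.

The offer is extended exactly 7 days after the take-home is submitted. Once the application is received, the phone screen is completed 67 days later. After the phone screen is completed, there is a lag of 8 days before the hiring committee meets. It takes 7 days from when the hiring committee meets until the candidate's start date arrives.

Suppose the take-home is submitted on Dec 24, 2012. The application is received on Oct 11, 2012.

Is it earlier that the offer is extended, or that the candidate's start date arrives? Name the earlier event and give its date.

The take-home is submitted: Dec 24, 2012.
The offer is extended: Dec 24, 2012 + 7 days = Dec 31, 2012.
The application is received: Oct 11, 2012.
The phone screen is completed: Oct 11, 2012 + 67 days = Dec 17, 2012.
The hiring committee meets: Dec 17, 2012 + 8 days = Dec 25, 2012.
The candidate's start date arrives: Dec 25, 2012 + 7 days = Jan 1, 2013.
Comparing: the offer is extended on Dec 31, 2012 vs the candidate's start date arrives on Jan 1, 2013. Earlier: the offer is extended.

The offer is extended — Dec 31, 2012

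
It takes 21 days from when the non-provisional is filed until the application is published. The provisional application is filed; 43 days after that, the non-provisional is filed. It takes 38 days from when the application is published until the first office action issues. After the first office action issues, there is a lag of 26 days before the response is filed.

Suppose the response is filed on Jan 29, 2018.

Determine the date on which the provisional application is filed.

The response is filed: Jan 29, 2018.
The first office action issues: Jan 29, 2018 − 26 days = Jan 3, 2018.
The application is published: Jan 3, 2018 − 38 days = Nov 26, 2017.
The non-provisional is filed: Nov 26, 2017 − 21 days = Nov 5, 2017.
The provisional application is filed: Nov 5, 2017 − 43 days = Sep 23, 2017.

Sep 23, 2017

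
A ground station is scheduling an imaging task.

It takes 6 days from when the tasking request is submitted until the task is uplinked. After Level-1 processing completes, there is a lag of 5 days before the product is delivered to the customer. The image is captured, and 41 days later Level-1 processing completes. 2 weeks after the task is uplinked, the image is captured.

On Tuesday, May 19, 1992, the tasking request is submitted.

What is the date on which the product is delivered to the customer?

Friday, July 24, 1992

The tasking request is submitted: May 19, 1992.
The task is uplinked: May 19, 1992 + 6 days = May 25, 1992.
The image is captured: May 25, 1992 + 2 weeks = Jun 8, 1992.
Level-1 processing completes: Jun 8, 1992 + 41 days = Jul 19, 1992.
The product is delivered to the customer: Jul 19, 1992 + 5 days = Jul 24, 1992.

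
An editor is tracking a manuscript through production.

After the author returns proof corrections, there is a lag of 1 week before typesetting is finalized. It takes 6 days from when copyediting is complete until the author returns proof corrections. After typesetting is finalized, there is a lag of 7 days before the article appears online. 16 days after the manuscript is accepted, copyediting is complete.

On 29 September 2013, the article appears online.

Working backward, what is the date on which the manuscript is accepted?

24 August 2013

The article appears online: Sep 29, 2013.
Typesetting is finalized: Sep 29, 2013 − 7 days = Sep 22, 2013.
The author returns proof corrections: Sep 22, 2013 − 1 week = Sep 15, 2013.
Copyediting is complete: Sep 15, 2013 − 6 days = Sep 9, 2013.
The manuscript is accepted: Sep 9, 2013 − 16 days = Aug 24, 2013.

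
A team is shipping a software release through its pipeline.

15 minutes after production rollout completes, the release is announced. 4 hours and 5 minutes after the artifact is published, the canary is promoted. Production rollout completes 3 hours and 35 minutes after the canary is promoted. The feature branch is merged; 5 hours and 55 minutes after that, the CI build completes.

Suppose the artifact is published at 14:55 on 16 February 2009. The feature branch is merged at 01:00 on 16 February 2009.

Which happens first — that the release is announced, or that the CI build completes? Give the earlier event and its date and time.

The CI build completes — 06:55 on 16 February 2009

The artifact is published: 14:55 Feb 16, 2009.
The canary is promoted: 14:55 Feb 16, 2009 + 4h05m = 19:00 Feb 16, 2009.
Production rollout completes: 19:00 Feb 16, 2009 + 3h35m = 22:35 Feb 16, 2009.
The release is announced: 22:35 Feb 16, 2009 + 15m = 22:50 Feb 16, 2009.
The feature branch is merged: 01:00 Feb 16, 2009.
The CI build completes: 01:00 Feb 16, 2009 + 5h55m = 06:55 Feb 16, 2009.
Comparing: the release is announced at 22:50 Feb 16, 2009 vs the CI build completes at 06:55 Feb 16, 2009. Earlier: the CI build completes.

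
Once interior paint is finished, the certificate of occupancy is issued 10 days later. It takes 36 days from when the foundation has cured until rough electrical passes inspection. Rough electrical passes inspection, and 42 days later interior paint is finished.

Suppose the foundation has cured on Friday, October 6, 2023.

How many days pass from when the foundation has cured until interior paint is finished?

78 days

Causal path: the foundation has cured → rough electrical passes inspection → interior paint is finished.
Total delay along the path: 36 + 42 = 78 days.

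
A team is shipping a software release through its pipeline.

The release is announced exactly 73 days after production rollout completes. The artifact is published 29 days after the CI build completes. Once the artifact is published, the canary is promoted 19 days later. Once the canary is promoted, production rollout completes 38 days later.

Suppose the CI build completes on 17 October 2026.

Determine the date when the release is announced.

25 March 2027

The CI build completes: Oct 17, 2026.
The artifact is published: Oct 17, 2026 + 29 days = Nov 15, 2026.
The canary is promoted: Nov 15, 2026 + 19 days = Dec 4, 2026.
Production rollout completes: Dec 4, 2026 + 38 days = Jan 11, 2027.
The release is announced: Jan 11, 2027 + 73 days = Mar 25, 2027.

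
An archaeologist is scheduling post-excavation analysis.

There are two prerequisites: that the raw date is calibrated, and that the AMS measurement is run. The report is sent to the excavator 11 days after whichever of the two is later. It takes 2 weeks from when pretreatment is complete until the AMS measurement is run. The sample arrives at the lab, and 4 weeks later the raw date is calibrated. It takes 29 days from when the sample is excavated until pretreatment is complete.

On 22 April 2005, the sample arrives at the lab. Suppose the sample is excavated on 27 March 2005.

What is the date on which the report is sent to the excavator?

The sample arrives at the lab: Apr 22, 2005.
The raw date is calibrated: Apr 22, 2005 + 4 weeks = May 20, 2005.
The sample is excavated: Mar 27, 2005.
Pretreatment is complete: Mar 27, 2005 + 29 days = Apr 25, 2005.
The AMS measurement is run: Apr 25, 2005 + 2 weeks = May 9, 2005.
Both prerequisites met — the raw date is calibrated (May 20, 2005), the AMS measurement is run (May 9, 2005); the later is May 20, 2005.
The report is sent to the excavator: May 20, 2005 + 11 days = May 31, 2005.

31 May 2005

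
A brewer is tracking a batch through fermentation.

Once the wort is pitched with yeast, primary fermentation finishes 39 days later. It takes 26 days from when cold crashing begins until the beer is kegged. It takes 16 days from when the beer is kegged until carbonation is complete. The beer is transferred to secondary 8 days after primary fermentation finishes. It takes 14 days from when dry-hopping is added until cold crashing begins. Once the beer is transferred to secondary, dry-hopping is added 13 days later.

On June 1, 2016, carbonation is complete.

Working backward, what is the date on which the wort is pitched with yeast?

Carbonation is complete: Jun 1, 2016.
The beer is kegged: Jun 1, 2016 − 16 days = May 16, 2016.
Cold crashing begins: May 16, 2016 − 26 days = Apr 20, 2016.
Dry-hopping is added: Apr 20, 2016 − 14 days = Apr 6, 2016.
The beer is transferred to secondary: Apr 6, 2016 − 13 days = Mar 24, 2016.
Primary fermentation finishes: Mar 24, 2016 − 8 days = Mar 16, 2016.
The wort is pitched with yeast: Mar 16, 2016 − 39 days = Feb 6, 2016.

February 6, 2016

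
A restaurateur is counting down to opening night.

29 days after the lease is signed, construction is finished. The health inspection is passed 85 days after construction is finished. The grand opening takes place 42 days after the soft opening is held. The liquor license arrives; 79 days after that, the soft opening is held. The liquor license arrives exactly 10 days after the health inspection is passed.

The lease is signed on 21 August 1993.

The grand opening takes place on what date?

23 April 1994

The lease is signed: Aug 21, 1993.
Construction is finished: Aug 21, 1993 + 29 days = Sep 19, 1993.
The health inspection is passed: Sep 19, 1993 + 85 days = Dec 13, 1993.
The liquor license arrives: Dec 13, 1993 + 10 days = Dec 23, 1993.
The soft opening is held: Dec 23, 1993 + 79 days = Mar 12, 1994.
The grand opening takes place: Mar 12, 1994 + 42 days = Apr 23, 1994.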